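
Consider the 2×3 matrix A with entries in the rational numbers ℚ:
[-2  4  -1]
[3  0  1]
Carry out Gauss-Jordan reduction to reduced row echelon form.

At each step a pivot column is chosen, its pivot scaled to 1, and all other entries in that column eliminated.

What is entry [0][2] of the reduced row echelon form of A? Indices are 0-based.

M[0][2] = 1/3

pivot(0,0)=-2: scale R0 → (1, -2, 1/2)
  clear (1,0): R1 −= (3)R0 → (0, 6, -1/2)
pivot(1,1)=6: scale R1 → (0, 1, -1/12)
  clear (0,1): R0 −= (-2)R1 → (1, 0, 1/3)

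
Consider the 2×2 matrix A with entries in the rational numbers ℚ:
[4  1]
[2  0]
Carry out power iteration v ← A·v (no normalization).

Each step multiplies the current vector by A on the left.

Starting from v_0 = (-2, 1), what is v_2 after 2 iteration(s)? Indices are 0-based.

v_0 = (-2, 1).
v_1 = A·v_0 = (-7, -4).
v_2 = A·v_1 = (-32, -14).

v_2 = (-32, -14)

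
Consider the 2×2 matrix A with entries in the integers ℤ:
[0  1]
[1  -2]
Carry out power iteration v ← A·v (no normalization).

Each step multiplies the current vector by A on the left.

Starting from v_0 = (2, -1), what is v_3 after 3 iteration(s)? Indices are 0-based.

v_3 = (-9, 22)

v_0 = (2, -1).
v_1 = A·v_0 = (-1, 4).
v_2 = A·v_1 = (4, -9).
v_3 = A·v_2 = (-9, 22).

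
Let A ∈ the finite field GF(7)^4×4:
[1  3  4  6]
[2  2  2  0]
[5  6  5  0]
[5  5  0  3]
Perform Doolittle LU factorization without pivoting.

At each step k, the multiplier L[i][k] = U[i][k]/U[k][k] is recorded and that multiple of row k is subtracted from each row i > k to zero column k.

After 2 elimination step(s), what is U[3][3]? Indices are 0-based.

Step 1: pivot at (0,0) is 1.
  row1 ← row1 − (2)·row0  ⇒  L[1][0]=2, U row1=(0, 3, 1, 2)
  row2 ← row2 − (5)·row0  ⇒  L[2][0]=5, U row2=(0, 5, 6, 5)
  row3 ← row3 − (5)·row0  ⇒  L[3][0]=5, U row3=(0, 4, 1, 1)
Step 2: pivot at (1,1) is 3.
  row2 ← row2 − (4)·row1  ⇒  L[2][1]=4, U row2=(0, 0, 2, 4)
  row3 ← row3 − (6)·row1  ⇒  L[3][1]=6, U row3=(0, 0, 2, 3)

U[3][3] = 3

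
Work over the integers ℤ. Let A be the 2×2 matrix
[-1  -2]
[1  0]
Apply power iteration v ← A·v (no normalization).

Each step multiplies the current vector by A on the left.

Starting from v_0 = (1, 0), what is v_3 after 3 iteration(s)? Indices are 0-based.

v_3 = (3, -1)

v_0 = (1, 0).
v_1 = A·v_0 = (-1, 1).
v_2 = A·v_1 = (-1, -1).
v_3 = A·v_2 = (3, -1).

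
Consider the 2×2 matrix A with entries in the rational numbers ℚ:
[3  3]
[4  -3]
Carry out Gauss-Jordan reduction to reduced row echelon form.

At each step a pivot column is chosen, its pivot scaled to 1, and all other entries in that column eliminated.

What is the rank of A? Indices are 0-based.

pivot(0,0)=3: scale R0 → (1, 1)
  clear (1,0): R1 −= (4)R0 → (0, -7)
pivot(1,1)=-7: scale R1 → (0, 1)
  clear (0,1): R0 −= (1)R1 → (1, 0)

rank = 2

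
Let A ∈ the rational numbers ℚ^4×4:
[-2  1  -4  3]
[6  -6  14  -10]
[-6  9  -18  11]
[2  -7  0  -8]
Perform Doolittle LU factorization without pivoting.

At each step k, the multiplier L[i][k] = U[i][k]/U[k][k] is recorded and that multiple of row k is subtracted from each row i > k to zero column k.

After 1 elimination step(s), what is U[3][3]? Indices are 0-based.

U[3][3] = -5

[col 0] pivot -2
  R1 -= -3*R0 → (0, -3, 2, -1)  (L[1][0] := -3)
  R2 -= 3*R0 → (0, 6, -6, 2)  (L[2][0] := 3)
  R3 -= -1*R0 → (0, -6, -4, -5)  (L[3][0] := -1)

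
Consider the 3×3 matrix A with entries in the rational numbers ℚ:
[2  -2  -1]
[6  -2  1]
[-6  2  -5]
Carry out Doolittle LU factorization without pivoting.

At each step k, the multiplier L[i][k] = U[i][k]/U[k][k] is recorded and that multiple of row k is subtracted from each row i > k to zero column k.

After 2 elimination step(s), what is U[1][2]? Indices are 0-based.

U[1][2] = 4

k=0: U[0][0]=2
  eliminate (1,0): mult=3, new row 1: (0, 4, 4); set L[1][0]=3
  eliminate (2,0): mult=-3, new row 2: (0, -4, -8); set L[2][0]=-3
k=1: U[1][1]=4
  eliminate (2,1): mult=-1, new row 2: (0, 0, -4); set L[2][1]=-1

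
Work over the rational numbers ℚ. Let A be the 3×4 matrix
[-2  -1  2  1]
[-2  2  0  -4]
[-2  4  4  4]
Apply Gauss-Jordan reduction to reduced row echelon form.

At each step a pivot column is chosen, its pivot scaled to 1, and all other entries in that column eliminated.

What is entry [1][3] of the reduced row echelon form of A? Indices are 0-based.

[1] R0 /= -2  ⇒  (1, 1/2, -1, -1/2)
     R1 -= -2·R0  ⇒  (0, 3, -2, -5)
     R2 -= -2·R0  ⇒  (0, 5, 2, 3)
[2] R1 /= 3  ⇒  (0, 1, -2/3, -5/3)
     R0 -= 1/2·R1  ⇒  (1, 0, -2/3, 1/3)
     R2 -= 5·R1  ⇒  (0, 0, 16/3, 34/3)
[3] R2 /= 16/3  ⇒  (0, 0, 1, 17/8)
     R0 -= -2/3·R2  ⇒  (1, 0, 0, 7/4)
     R1 -= -2/3·R2  ⇒  (0, 1, 0, -1/4)

M[1][3] = -1/4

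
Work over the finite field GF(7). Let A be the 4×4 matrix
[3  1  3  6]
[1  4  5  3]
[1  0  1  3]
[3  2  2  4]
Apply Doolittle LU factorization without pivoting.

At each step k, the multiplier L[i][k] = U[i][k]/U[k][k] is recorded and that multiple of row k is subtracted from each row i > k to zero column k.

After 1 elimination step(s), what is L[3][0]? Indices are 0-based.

L[3][0] = 1

Step 1: pivot at (0,0) is 3.
  row1 ← row1 − (5)·row0  ⇒  L[1][0]=5, U row1=(0, 6, 4, 1)
  row2 ← row2 − (5)·row0  ⇒  L[2][0]=5, U row2=(0, 2, 0, 1)
  row3 ← row3 − (1)·row0  ⇒  L[3][0]=1, U row3=(0, 1, 6, 5)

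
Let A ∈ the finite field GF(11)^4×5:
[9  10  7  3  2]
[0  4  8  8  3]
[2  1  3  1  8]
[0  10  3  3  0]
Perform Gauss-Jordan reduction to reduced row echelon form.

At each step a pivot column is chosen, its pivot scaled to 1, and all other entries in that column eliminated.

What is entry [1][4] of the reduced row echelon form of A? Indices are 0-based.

M[1][4] = 1

[1] R0 /= 9  ⇒  (1, 6, 2, 4, 10)
     R2 -= 2·R0  ⇒  (0, 0, 10, 4, 10)
[2] R1 /= 4  ⇒  (0, 1, 2, 2, 9)
     R0 -= 6·R1  ⇒  (1, 0, 1, 3, 0)
     R3 -= 10·R1  ⇒  (0, 0, 5, 5, 9)
[3] R2 /= 10  ⇒  (0, 0, 1, 7, 1)
     R0 -= 1·R2  ⇒  (1, 0, 0, 7, 10)
     R1 -= 2·R2  ⇒  (0, 1, 0, 10, 7)
     R3 -= 5·R2  ⇒  (0, 0, 0, 3, 4)
[4] R3 /= 3  ⇒  (0, 0, 0, 1, 5)
     R0 -= 7·R3  ⇒  (1, 0, 0, 0, 8)
     R1 -= 10·R3  ⇒  (0, 1, 0, 0, 1)
     R2 -= 7·R3  ⇒  (0, 0, 1, 0, 10)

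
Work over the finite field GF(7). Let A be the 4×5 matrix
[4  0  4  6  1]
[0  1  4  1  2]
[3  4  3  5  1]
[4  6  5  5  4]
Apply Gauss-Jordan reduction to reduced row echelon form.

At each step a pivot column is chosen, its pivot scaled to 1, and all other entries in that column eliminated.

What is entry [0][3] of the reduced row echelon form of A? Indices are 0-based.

pivot(0,0)=4: scale R0 → (1, 0, 1, 5, 2)
  clear (2,0): R2 −= (3)R0 → (0, 4, 0, 4, 2)
  clear (3,0): R3 −= (4)R0 → (0, 6, 1, 6, 3)
pivot(1,1)=1: scale R1 → (0, 1, 4, 1, 2)
  clear (2,1): R2 −= (4)R1 → (0, 0, 5, 0, 1)
  clear (3,1): R3 −= (6)R1 → (0, 0, 5, 0, 5)
pivot(2,2)=5: scale R2 → (0, 0, 1, 0, 3)
  clear (0,2): R0 −= (1)R2 → (1, 0, 0, 5, 6)
  clear (1,2): R1 −= (4)R2 → (0, 1, 0, 1, 4)
  clear (3,2): R3 −= (5)R2 → (0, 0, 0, 0, 4)
col 3: no nonzero at/below row 3; advance.
pivot(3,4)=4: scale R3 → (0, 0, 0, 0, 1)
  clear (0,4): R0 −= (6)R3 → (1, 0, 0, 5, 0)
  clear (1,4): R1 −= (4)R3 → (0, 1, 0, 1, 0)
  clear (2,4): R2 −= (3)R3 → (0, 0, 1, 0, 0)

M[0][3] = 5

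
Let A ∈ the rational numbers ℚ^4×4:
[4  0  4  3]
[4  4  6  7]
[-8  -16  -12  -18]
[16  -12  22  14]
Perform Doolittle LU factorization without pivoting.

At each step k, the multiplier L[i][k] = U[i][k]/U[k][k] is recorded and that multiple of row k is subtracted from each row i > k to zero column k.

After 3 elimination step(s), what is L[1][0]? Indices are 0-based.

Step 1: pivot at (0,0) is 4.
  row1 ← row1 − (1)·row0  ⇒  L[1][0]=1, U row1=(0, 4, 2, 4)
  row2 ← row2 − (-2)·row0  ⇒  L[2][0]=-2, U row2=(0, -16, -4, -12)
  row3 ← row3 − (4)·row0  ⇒  L[3][0]=4, U row3=(0, -12, 6, 2)
Step 2: pivot at (1,1) is 4.
  row2 ← row2 − (-4)·row1  ⇒  L[2][1]=-4, U row2=(0, 0, 4, 4)
  row3 ← row3 − (-3)·row1  ⇒  L[3][1]=-3, U row3=(0, 0, 12, 14)
Step 3: pivot at (2,2) is 4.
  row3 ← row3 − (3)·row2  ⇒  L[3][2]=3, U row3=(0, 0, 0, 2)

L[1][0] = 1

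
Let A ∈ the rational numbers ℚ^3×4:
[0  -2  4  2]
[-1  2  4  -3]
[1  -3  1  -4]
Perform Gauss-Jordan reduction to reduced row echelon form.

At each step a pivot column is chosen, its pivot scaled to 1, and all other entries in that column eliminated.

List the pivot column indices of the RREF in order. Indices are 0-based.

pivot(0,0): swap R0↔R1
pivot(0,0)=-1: scale R0 → (1, -2, -4, 3)
  clear (2,0): R2 −= (1)R0 → (0, -1, 5, -7)
pivot(1,1)=-2: scale R1 → (0, 1, -2, -1)
  clear (0,1): R0 −= (-2)R1 → (1, 0, -8, 1)
  clear (2,1): R2 −= (-1)R1 → (0, 0, 3, -8)
pivot(2,2)=3: scale R2 → (0, 0, 1, -8/3)
  clear (0,2): R0 −= (-8)R2 → (1, 0, 0, -61/3)
  clear (1,2): R1 −= (-2)R2 → (0, 1, 0, -19/3)

pivot columns: 0, 1, 2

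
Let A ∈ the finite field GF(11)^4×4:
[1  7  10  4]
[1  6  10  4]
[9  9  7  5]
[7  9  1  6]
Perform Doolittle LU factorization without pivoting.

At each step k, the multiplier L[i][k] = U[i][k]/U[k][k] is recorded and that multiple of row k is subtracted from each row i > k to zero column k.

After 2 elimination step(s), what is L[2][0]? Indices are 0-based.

L[2][0] = 9

k=0: U[0][0]=1
  eliminate (1,0): mult=1, new row 1: (0, 10, 0, 0); set L[1][0]=1
  eliminate (2,0): mult=9, new row 2: (0, 1, 5, 2); set L[2][0]=9
  eliminate (3,0): mult=7, new row 3: (0, 4, 8, 0); set L[3][0]=7
k=1: U[1][1]=10
  eliminate (2,1): mult=10, new row 2: (0, 0, 5, 2); set L[2][1]=10
  eliminate (3,1): mult=7, new row 3: (0, 0, 8, 0); set L[3][1]=7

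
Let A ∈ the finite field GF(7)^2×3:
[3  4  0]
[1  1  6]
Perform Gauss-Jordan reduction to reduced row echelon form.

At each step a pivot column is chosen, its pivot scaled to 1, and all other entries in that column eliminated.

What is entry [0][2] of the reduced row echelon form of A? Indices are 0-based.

pivot(0,0)=3: scale R0 → (1, 6, 0)
  clear (1,0): R1 −= (1)R0 → (0, 2, 6)
pivot(1,1)=2: scale R1 → (0, 1, 3)
  clear (0,1): R0 −= (6)R1 → (1, 0, 3)

M[0][2] = 3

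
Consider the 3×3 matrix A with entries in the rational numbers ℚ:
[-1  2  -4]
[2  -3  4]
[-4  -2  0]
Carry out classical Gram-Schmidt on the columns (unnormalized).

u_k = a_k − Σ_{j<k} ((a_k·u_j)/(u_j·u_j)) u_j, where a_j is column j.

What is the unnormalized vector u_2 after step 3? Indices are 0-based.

Step 1: u_0 = a_0 = (-1, 2, -4).
Step 2: u_1 = a_1 − (0)·u_0 = (2, -3, -2).
Step 3: u_2 = a_2 − (4/7)·u_0 − (-20/17)·u_1 = (-128/119, -80/119, -8/119).

u_2 = (-128/119, -80/119, -8/119)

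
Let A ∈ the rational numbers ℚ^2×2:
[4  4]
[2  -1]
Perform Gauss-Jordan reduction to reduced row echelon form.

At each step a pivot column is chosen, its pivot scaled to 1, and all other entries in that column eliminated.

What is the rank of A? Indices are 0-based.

rank = 2

step 1: normalize row 0 (÷4) = (1, 1)
  row 1: subtract 2×row0 = (0, -3)
step 2: normalize row 1 (÷-3) = (0, 1)
  row 0: subtract 1×row1 = (1, 0)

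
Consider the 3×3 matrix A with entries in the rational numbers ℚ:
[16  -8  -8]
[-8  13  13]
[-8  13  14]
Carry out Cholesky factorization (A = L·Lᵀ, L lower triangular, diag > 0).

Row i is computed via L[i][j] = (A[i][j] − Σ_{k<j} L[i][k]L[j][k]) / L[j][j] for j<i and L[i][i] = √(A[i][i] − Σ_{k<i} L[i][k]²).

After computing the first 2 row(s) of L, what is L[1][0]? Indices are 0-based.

L[1][0] = -2

Step 1: L[0][0] = √(16) = 4.
  L[1][0] = (-8) / L[0][0] = -2.
Step 2: L[1][1] = √(9) = 3.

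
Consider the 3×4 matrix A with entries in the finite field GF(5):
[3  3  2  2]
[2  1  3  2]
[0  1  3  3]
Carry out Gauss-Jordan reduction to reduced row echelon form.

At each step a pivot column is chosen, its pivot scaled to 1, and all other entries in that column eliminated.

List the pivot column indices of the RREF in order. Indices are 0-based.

pivot columns: 0, 1, 2

[1] R0 /= 3  ⇒  (1, 1, 4, 4)
     R1 -= 2·R0  ⇒  (0, 4, 0, 4)
[2] R1 /= 4  ⇒  (0, 1, 0, 1)
     R0 -= 1·R1  ⇒  (1, 0, 4, 3)
     R2 -= 1·R1  ⇒  (0, 0, 3, 2)
[3] R2 /= 3  ⇒  (0, 0, 1, 4)
     R0 -= 4·R2  ⇒  (1, 0, 0, 2)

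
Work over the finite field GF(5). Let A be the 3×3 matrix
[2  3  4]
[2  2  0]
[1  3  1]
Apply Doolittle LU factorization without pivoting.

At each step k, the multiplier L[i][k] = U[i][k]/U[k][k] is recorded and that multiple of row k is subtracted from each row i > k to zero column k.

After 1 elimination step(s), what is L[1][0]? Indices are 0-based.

k=0: U[0][0]=2
  eliminate (1,0): mult=1, new row 1: (0, 4, 1); set L[1][0]=1
  eliminate (2,0): mult=3, new row 2: (0, 4, 4); set L[2][0]=3

L[1][0] = 1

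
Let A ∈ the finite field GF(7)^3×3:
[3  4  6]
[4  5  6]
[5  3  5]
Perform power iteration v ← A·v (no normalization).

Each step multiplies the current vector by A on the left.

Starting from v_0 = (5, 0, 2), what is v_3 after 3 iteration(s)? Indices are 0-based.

v_3 = (5, 6, 1)

v_0 = (5, 0, 2).
v_1 = A·v_0 = (6, 4, 0).
v_2 = A·v_1 = (6, 2, 0).
v_3 = A·v_2 = (5, 6, 1).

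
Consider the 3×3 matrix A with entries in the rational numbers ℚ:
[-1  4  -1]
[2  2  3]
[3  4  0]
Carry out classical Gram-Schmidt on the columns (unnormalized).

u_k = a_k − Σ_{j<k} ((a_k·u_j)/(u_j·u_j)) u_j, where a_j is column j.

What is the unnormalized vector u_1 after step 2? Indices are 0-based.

u_1 = (34/7, 2/7, 10/7)

Step 1: u_0 = a_0 = (-1, 2, 3).
Step 2: u_1 = a_1 − (6/7)·u_0 = (34/7, 2/7, 10/7).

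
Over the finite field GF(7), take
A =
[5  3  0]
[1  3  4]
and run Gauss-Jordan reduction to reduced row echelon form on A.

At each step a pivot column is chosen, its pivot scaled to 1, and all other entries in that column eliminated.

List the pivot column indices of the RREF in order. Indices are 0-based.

pivot(0,0)=5: scale R0 → (1, 2, 0)
  clear (1,0): R1 −= (1)R0 → (0, 1, 4)
pivot(1,1)=1: scale R1 → (0, 1, 4)
  clear (0,1): R0 −= (2)R1 → (1, 0, 6)

pivot columns: 0, 1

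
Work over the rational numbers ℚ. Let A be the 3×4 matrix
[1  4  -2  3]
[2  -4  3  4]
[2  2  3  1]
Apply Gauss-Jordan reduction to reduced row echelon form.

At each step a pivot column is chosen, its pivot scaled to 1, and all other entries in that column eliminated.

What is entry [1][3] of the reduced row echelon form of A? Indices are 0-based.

step 1: normalize row 0 (÷1) = (1, 4, -2, 3)
  row 1: subtract 2×row0 = (0, -12, 7, -2)
  row 2: subtract 2×row0 = (0, -6, 7, -5)
step 2: normalize row 1 (÷-12) = (0, 1, -7/12, 1/6)
  row 0: subtract 4×row1 = (1, 0, 1/3, 7/3)
  row 2: subtract -6×row1 = (0, 0, 7/2, -4)
step 3: normalize row 2 (÷7/2) = (0, 0, 1, -8/7)
  row 0: subtract 1/3×row2 = (1, 0, 0, 19/7)
  row 1: subtract -7/12×row2 = (0, 1, 0, -1/2)

M[1][3] = -1/2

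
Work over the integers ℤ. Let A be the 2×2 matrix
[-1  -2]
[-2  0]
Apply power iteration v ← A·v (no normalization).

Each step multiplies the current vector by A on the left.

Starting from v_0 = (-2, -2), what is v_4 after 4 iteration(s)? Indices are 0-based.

v_4 = (-94, -76)

v_0 = (-2, -2).
v_1 = A·v_0 = (6, 4).
v_2 = A·v_1 = (-14, -12).
v_3 = A·v_2 = (38, 28).
v_4 = A·v_3 = (-94, -76).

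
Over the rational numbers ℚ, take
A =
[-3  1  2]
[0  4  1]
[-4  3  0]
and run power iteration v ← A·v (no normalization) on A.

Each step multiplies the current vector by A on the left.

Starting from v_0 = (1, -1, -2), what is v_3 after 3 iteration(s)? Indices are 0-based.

v_0 = (1, -1, -2).
v_1 = A·v_0 = (-8, -6, -7).
v_2 = A·v_1 = (4, -31, 14).
v_3 = A·v_2 = (-15, -110, -109).

v_3 = (-15, -110, -109)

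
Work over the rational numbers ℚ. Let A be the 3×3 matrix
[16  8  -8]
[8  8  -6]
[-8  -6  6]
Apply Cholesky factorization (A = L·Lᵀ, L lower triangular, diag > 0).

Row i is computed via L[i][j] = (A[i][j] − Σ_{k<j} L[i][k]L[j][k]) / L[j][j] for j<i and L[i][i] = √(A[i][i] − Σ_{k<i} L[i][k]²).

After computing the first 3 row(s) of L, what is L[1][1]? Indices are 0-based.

Step 1: L[0][0] = √(16) = 4.
  L[1][0] = (8) / L[0][0] = 2.
Step 2: L[1][1] = √(4) = 2.
  L[2][0] = (-8) / L[0][0] = -2.
  L[2][1] = (-2) / L[1][1] = -1.
Step 3: L[2][2] = √(1) = 1.

L[1][1] = 2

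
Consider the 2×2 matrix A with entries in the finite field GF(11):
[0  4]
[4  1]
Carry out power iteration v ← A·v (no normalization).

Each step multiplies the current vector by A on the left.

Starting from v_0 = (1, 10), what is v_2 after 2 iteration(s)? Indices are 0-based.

v_2 = (1, 9)

v_0 = (1, 10).
v_1 = A·v_0 = (7, 3).
v_2 = A·v_1 = (1, 9).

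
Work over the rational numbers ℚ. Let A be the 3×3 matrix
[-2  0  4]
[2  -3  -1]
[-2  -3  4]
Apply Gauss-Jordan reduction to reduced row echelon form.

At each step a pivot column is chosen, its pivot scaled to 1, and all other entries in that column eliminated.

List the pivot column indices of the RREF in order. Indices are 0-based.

[1] R0 /= -2  ⇒  (1, 0, -2)
     R1 -= 2·R0  ⇒  (0, -3, 3)
     R2 -= -2·R0  ⇒  (0, -3, 0)
[2] R1 /= -3  ⇒  (0, 1, -1)
     R2 -= -3·R1  ⇒  (0, 0, -3)
[3] R2 /= -3  ⇒  (0, 0, 1)
     R0 -= -2·R2  ⇒  (1, 0, 0)
     R1 -= -1·R2  ⇒  (0, 1, 0)

pivot columns: 0, 1, 2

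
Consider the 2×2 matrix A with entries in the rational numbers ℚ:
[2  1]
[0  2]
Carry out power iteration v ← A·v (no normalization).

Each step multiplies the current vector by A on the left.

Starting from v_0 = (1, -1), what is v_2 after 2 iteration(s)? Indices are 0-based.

v_0 = (1, -1).
v_1 = A·v_0 = (1, -2).
v_2 = A·v_1 = (0, -4).

v_2 = (0, -4)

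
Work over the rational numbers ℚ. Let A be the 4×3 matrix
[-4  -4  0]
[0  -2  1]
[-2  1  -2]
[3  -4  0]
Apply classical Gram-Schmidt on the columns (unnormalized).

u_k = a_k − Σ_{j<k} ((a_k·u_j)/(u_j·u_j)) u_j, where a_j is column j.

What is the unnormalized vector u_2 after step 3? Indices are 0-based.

Step 1: u_0 = a_0 = (-4, 0, -2, 3).
Step 2: u_1 = a_1 − (2/29)·u_0 = (-108/29, -2, 33/29, -122/29).
Step 3: u_2 = a_2 − (4/29)·u_0 − (-124/1069)·u_1 = (128/1069, 821/1069, -1702/1069, -964/1069).

u_2 = (128/1069, 821/1069, -1702/1069, -964/1069)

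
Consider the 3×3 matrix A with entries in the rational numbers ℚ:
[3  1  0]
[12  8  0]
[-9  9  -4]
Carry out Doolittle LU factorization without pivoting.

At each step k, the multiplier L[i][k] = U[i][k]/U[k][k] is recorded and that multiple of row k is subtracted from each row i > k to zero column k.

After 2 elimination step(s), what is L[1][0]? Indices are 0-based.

L[1][0] = 4

Step 1: pivot at (0,0) is 3.
  row1 ← row1 − (4)·row0  ⇒  L[1][0]=4, U row1=(0, 4, 0)
  row2 ← row2 − (-3)·row0  ⇒  L[2][0]=-3, U row2=(0, 12, -4)
Step 2: pivot at (1,1) is 4.
  row2 ← row2 − (3)·row1  ⇒  L[2][1]=3, U row2=(0, 0, -4)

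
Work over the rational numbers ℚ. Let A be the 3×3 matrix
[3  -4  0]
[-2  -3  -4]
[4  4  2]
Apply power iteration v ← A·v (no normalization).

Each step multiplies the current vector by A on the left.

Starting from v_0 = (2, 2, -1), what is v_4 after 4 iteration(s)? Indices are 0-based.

v_0 = (2, 2, -1).
v_1 = A·v_0 = (-2, -6, 14).
v_2 = A·v_1 = (18, -34, -4).
v_3 = A·v_2 = (190, 82, -72).
v_4 = A·v_3 = (242, -338, 944).

v_4 = (242, -338, 944)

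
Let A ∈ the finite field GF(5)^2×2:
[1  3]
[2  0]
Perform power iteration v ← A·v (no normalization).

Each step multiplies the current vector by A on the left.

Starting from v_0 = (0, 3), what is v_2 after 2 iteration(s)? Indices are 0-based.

v_2 = (4, 3)

v_0 = (0, 3).
v_1 = A·v_0 = (4, 0).
v_2 = A·v_1 = (4, 3).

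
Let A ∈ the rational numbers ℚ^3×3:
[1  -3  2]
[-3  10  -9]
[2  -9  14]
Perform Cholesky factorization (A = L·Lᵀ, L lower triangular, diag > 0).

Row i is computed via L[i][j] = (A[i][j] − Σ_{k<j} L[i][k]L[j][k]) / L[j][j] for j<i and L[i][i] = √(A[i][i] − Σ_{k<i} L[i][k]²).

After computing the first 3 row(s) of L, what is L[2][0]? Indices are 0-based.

Step 1: L[0][0] = √(1) = 1.
  L[1][0] = (-3) / L[0][0] = -3.
Step 2: L[1][1] = √(1) = 1.
  L[2][0] = (2) / L[0][0] = 2.
  L[2][1] = (-3) / L[1][1] = -3.
Step 3: L[2][2] = √(1) = 1.

L[2][0] = 2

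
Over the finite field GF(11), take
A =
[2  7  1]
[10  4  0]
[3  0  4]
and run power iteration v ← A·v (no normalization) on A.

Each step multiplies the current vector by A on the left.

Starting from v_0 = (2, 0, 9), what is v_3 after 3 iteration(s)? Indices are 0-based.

v_3 = (3, 5, 0)

v_0 = (2, 0, 9).
v_1 = A·v_0 = (2, 9, 9).
v_2 = A·v_1 = (10, 1, 9).
v_3 = A·v_2 = (3, 5, 0).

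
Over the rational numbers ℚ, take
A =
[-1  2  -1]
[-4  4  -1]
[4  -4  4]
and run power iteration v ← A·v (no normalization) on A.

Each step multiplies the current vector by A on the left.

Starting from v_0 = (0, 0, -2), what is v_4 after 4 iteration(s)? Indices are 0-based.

v_0 = (0, 0, -2).
v_1 = A·v_0 = (2, 2, -8).
v_2 = A·v_1 = (10, 8, -32).
v_3 = A·v_2 = (38, 24, -120).
v_4 = A·v_3 = (130, 64, -424).

v_4 = (130, 64, -424)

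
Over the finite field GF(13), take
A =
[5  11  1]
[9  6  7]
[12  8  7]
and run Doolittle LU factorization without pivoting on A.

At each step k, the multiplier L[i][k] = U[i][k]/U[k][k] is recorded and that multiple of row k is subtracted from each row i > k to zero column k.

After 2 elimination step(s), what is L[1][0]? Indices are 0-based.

Step 1: pivot at (0,0) is 5.
  row1 ← row1 − (7)·row0  ⇒  L[1][0]=7, U row1=(0, 7, 0)
  row2 ← row2 − (5)·row0  ⇒  L[2][0]=5, U row2=(0, 5, 2)
Step 2: pivot at (1,1) is 7.
  row2 ← row2 − (10)·row1  ⇒  L[2][1]=10, U row2=(0, 0, 2)

L[1][0] = 7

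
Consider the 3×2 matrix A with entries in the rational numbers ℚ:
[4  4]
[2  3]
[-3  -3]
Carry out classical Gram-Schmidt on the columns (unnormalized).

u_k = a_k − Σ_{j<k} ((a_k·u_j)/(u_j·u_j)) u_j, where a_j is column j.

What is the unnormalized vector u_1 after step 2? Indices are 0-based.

u_1 = (-8/29, 25/29, 6/29)

Step 1: u_0 = a_0 = (4, 2, -3).
Step 2: u_1 = a_1 − (31/29)·u_0 = (-8/29, 25/29, 6/29).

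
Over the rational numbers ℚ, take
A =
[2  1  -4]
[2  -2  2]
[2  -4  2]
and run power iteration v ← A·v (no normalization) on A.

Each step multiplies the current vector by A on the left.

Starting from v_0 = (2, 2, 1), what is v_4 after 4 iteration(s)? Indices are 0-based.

v_4 = (20, 128, 88)

v_0 = (2, 2, 1).
v_1 = A·v_0 = (2, 2, -2).
v_2 = A·v_1 = (14, -4, -8).
v_3 = A·v_2 = (56, 20, 28).
v_4 = A·v_3 = (20, 128, 88).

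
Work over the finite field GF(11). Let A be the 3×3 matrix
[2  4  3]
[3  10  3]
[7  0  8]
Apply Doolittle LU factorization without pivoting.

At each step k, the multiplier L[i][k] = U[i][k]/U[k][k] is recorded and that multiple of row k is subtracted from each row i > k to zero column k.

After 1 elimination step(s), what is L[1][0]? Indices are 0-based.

L[1][0] = 7

Step 1: pivot at (0,0) is 2.
  row1 ← row1 − (7)·row0  ⇒  L[1][0]=7, U row1=(0, 4, 4)
  row2 ← row2 − (9)·row0  ⇒  L[2][0]=9, U row2=(0, 8, 3)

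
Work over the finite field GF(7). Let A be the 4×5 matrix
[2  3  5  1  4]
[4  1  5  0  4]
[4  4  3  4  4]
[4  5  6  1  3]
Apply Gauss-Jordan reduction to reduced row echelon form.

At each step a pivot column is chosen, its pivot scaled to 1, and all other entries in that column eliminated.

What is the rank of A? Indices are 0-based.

rank = 4

step 1: normalize row 0 (÷2) = (1, 5, 6, 4, 2)
  row 1: subtract 4×row0 = (0, 2, 2, 5, 3)
  row 2: subtract 4×row0 = (0, 5, 0, 2, 3)
  row 3: subtract 4×row0 = (0, 6, 3, 6, 2)
step 2: normalize row 1 (÷2) = (0, 1, 1, 6, 5)
  row 0: subtract 5×row1 = (1, 0, 1, 2, 5)
  row 2: subtract 5×row1 = (0, 0, 2, 0, 6)
  row 3: subtract 6×row1 = (0, 0, 4, 5, 0)
step 3: normalize row 2 (÷2) = (0, 0, 1, 0, 3)
  row 0: subtract 1×row2 = (1, 0, 0, 2, 2)
  row 1: subtract 1×row2 = (0, 1, 0, 6, 2)
  row 3: subtract 4×row2 = (0, 0, 0, 5, 2)
step 4: normalize row 3 (÷5) = (0, 0, 0, 1, 6)
  row 0: subtract 2×row3 = (1, 0, 0, 0, 4)
  row 1: subtract 6×row3 = (0, 1, 0, 0, 1)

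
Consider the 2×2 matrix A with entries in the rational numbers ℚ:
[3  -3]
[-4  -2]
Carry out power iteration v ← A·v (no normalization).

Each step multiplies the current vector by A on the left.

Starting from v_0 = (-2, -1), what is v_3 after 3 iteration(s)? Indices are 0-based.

v_0 = (-2, -1).
v_1 = A·v_0 = (-3, 10).
v_2 = A·v_1 = (-39, -8).
v_3 = A·v_2 = (-93, 172).

v_3 = (-93, 172)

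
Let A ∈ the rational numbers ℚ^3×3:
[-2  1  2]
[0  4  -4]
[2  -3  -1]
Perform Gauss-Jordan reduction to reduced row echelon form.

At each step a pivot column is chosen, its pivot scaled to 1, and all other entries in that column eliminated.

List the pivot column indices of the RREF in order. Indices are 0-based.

[1] R0 /= -2  ⇒  (1, -1/2, -1)
     R2 -= 2·R0  ⇒  (0, -2, 1)
[2] R1 /= 4  ⇒  (0, 1, -1)
     R0 -= -1/2·R1  ⇒  (1, 0, -3/2)
     R2 -= -2·R1  ⇒  (0, 0, -1)
[3] R2 /= -1  ⇒  (0, 0, 1)
     R0 -= -3/2·R2  ⇒  (1, 0, 0)
     R1 -= -1·R2  ⇒  (0, 1, 0)

pivot columns: 0, 1, 2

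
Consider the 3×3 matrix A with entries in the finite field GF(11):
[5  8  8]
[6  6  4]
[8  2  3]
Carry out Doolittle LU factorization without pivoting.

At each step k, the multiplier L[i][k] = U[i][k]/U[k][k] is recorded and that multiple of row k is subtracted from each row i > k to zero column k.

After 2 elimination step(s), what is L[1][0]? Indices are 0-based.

[col 0] pivot 5
  R1 -= 10*R0 → (0, 3, 1)  (L[1][0] := 10)
  R2 -= 6*R0 → (0, 9, 10)  (L[2][0] := 6)
[col 1] pivot 3
  R2 -= 3*R1 → (0, 0, 7)  (L[2][1] := 3)

L[1][0] = 10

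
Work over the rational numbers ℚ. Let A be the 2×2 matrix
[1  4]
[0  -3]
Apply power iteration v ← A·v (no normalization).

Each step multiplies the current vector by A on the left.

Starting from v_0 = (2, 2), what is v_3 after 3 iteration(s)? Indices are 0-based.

v_0 = (2, 2).
v_1 = A·v_0 = (10, -6).
v_2 = A·v_1 = (-14, 18).
v_3 = A·v_2 = (58, -54).

v_3 = (58, -54)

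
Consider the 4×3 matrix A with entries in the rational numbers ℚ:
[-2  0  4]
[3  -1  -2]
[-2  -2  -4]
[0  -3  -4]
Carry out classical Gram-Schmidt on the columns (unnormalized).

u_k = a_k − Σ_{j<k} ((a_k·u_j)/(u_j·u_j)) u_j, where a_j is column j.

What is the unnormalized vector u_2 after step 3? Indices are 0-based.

u_2 = (736/237, 224/237, -400/237, 64/79)

Step 1: u_0 = a_0 = (-2, 3, -2, 0).
Step 2: u_1 = a_1 − (1/17)·u_0 = (2/17, -20/17, -32/17, -3).
Step 3: u_2 = a_2 − (-6/17)·u_0 − (380/237)·u_1 = (736/237, 224/237, -400/237, 64/79).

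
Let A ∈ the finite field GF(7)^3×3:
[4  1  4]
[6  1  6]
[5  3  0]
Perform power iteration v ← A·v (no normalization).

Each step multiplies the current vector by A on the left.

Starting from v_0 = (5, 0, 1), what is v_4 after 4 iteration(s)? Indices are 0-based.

v_0 = (5, 0, 1).
v_1 = A·v_0 = (3, 1, 4).
v_2 = A·v_1 = (1, 1, 4).
v_3 = A·v_2 = (0, 3, 1).
v_4 = A·v_3 = (0, 2, 2).

v_4 = (0, 2, 2)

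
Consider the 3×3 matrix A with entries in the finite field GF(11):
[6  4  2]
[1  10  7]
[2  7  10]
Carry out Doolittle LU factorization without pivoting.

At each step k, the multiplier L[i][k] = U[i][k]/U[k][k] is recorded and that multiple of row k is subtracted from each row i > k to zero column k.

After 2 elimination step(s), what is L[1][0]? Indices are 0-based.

L[1][0] = 2

[col 0] pivot 6
  R1 -= 2*R0 → (0, 2, 3)  (L[1][0] := 2)
  R2 -= 4*R0 → (0, 2, 2)  (L[2][0] := 4)
[col 1] pivot 2
  R2 -= 1*R1 → (0, 0, 10)  (L[2][1] := 1)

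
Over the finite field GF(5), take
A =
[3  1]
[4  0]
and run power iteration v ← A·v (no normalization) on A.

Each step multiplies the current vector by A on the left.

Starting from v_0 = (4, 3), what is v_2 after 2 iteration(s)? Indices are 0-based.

v_2 = (1, 0)

v_0 = (4, 3).
v_1 = A·v_0 = (0, 1).
v_2 = A·v_1 = (1, 0).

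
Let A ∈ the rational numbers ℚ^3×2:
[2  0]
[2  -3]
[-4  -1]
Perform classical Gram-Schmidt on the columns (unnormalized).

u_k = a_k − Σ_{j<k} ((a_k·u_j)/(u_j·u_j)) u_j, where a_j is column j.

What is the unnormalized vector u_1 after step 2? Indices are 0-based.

Step 1: u_0 = a_0 = (2, 2, -4).
Step 2: u_1 = a_1 − (-1/12)·u_0 = (1/6, -17/6, -4/3).

u_1 = (1/6, -17/6, -4/3)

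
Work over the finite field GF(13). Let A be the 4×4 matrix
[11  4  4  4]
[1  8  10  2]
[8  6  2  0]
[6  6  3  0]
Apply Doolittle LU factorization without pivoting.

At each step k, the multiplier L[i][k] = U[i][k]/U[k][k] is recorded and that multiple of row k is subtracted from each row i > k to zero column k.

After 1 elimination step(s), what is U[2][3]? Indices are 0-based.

k=0: U[0][0]=11
  eliminate (1,0): mult=6, new row 1: (0, 10, 12, 4); set L[1][0]=6
  eliminate (2,0): mult=9, new row 2: (0, 9, 5, 3); set L[2][0]=9
  eliminate (3,0): mult=10, new row 3: (0, 5, 2, 12); set L[3][0]=10

U[2][3] = 3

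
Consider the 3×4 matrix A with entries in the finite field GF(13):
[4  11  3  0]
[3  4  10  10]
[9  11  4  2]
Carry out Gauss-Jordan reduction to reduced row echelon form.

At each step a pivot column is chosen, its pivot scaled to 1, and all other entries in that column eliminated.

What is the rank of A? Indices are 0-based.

rank = 3

pivot(0,0)=4: scale R0 → (1, 6, 4, 0)
  clear (1,0): R1 −= (3)R0 → (0, 12, 11, 10)
  clear (2,0): R2 −= (9)R0 → (0, 9, 7, 2)
pivot(1,1)=12: scale R1 → (0, 1, 2, 3)
  clear (0,1): R0 −= (6)R1 → (1, 0, 5, 8)
  clear (2,1): R2 −= (9)R1 → (0, 0, 2, 1)
pivot(2,2)=2: scale R2 → (0, 0, 1, 7)
  clear (0,2): R0 −= (5)R2 → (1, 0, 0, 12)
  clear (1,2): R1 −= (2)R2 → (0, 1, 0, 2)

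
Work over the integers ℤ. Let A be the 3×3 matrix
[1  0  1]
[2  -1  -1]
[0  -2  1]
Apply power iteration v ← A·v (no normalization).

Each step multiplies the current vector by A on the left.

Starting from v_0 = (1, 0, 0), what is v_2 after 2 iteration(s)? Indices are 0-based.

v_2 = (1, 0, -4)

v_0 = (1, 0, 0).
v_1 = A·v_0 = (1, 2, 0).
v_2 = A·v_1 = (1, 0, -4).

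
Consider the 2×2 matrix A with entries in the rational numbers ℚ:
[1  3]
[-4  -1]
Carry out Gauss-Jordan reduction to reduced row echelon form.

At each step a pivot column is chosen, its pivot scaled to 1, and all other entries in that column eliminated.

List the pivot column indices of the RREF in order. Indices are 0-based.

step 1: normalize row 0 (÷1) = (1, 3)
  row 1: subtract -4×row0 = (0, 11)
step 2: normalize row 1 (÷11) = (0, 1)
  row 0: subtract 3×row1 = (1, 0)

pivot columns: 0, 1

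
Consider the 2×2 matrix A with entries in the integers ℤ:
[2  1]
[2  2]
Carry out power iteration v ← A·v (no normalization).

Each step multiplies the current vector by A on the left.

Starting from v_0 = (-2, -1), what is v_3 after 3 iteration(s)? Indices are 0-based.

v_3 = (-54, -76)

v_0 = (-2, -1).
v_1 = A·v_0 = (-5, -6).
v_2 = A·v_1 = (-16, -22).
v_3 = A·v_2 = (-54, -76).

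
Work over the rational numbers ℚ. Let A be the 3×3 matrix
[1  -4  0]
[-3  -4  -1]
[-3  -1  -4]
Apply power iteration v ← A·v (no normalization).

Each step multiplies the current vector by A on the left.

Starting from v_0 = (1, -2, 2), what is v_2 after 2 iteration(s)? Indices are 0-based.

v_2 = (-3, -30, 6)

v_0 = (1, -2, 2).
v_1 = A·v_0 = (9, 3, -9).
v_2 = A·v_1 = (-3, -30, 6).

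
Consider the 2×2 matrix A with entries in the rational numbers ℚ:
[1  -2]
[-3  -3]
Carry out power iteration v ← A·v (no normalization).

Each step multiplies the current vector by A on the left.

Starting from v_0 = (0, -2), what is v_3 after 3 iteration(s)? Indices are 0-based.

v_0 = (0, -2).
v_1 = A·v_0 = (4, 6).
v_2 = A·v_1 = (-8, -30).
v_3 = A·v_2 = (52, 114).

v_3 = (52, 114)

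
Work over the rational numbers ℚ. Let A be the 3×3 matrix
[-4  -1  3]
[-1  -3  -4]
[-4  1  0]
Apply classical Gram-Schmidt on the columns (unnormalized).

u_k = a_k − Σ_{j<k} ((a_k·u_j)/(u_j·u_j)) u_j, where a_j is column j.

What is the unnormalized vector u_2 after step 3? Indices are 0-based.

u_2 = (923/354, -284/177, -781/354)

Step 1: u_0 = a_0 = (-4, -1, -4).
Step 2: u_1 = a_1 − (1/11)·u_0 = (-7/11, -32/11, 15/11).
Step 3: u_2 = a_2 − (-8/33)·u_0 − (107/118)·u_1 = (923/354, -284/177, -781/354).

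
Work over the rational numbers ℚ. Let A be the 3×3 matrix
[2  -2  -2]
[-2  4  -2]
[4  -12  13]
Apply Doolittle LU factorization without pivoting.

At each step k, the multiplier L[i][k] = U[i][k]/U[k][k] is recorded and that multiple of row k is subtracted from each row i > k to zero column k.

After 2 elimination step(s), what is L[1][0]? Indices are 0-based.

k=0: U[0][0]=2
  eliminate (1,0): mult=-1, new row 1: (0, 2, -4); set L[1][0]=-1
  eliminate (2,0): mult=2, new row 2: (0, -8, 17); set L[2][0]=2
k=1: U[1][1]=2
  eliminate (2,1): mult=-4, new row 2: (0, 0, 1); set L[2][1]=-4

L[1][0] = -1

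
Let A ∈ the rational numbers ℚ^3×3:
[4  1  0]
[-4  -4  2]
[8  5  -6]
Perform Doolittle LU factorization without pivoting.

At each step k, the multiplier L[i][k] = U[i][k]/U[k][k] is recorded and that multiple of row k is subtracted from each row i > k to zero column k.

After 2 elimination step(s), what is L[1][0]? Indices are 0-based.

k=0: U[0][0]=4
  eliminate (1,0): mult=-1, new row 1: (0, -3, 2); set L[1][0]=-1
  eliminate (2,0): mult=2, new row 2: (0, 3, -6); set L[2][0]=2
k=1: U[1][1]=-3
  eliminate (2,1): mult=-1, new row 2: (0, 0, -4); set L[2][1]=-1

L[1][0] = -1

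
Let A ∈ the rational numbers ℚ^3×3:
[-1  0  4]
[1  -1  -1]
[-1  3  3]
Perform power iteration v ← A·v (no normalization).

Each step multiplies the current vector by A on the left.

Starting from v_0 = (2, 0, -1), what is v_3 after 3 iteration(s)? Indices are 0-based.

v_3 = (14, -10, 2)

v_0 = (2, 0, -1).
v_1 = A·v_0 = (-6, 3, -5).
v_2 = A·v_1 = (-14, -4, 0).
v_3 = A·v_2 = (14, -10, 2).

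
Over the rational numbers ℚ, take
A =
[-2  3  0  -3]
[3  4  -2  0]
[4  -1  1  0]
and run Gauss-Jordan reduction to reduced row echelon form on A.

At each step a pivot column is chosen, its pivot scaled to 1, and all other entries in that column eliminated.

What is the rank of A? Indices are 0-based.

pivot(0,0)=-2: scale R0 → (1, -3/2, 0, 3/2)
  clear (1,0): R1 −= (3)R0 → (0, 17/2, -2, -9/2)
  clear (2,0): R2 −= (4)R0 → (0, 5, 1, -6)
pivot(1,1)=17/2: scale R1 → (0, 1, -4/17, -9/17)
  clear (0,1): R0 −= (-3/2)R1 → (1, 0, -6/17, 12/17)
  clear (2,1): R2 −= (5)R1 → (0, 0, 37/17, -57/17)
pivot(2,2)=37/17: scale R2 → (0, 0, 1, -57/37)
  clear (0,2): R0 −= (-6/17)R2 → (1, 0, 0, 6/37)
  clear (1,2): R1 −= (-4/17)R2 → (0, 1, 0, -33/37)

rank = 3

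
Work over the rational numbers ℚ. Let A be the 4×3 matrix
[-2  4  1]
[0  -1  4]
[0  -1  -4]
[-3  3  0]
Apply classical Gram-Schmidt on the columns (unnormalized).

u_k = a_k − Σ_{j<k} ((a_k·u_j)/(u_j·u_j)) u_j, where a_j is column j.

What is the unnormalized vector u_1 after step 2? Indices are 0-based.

Step 1: u_0 = a_0 = (-2, 0, 0, -3).
Step 2: u_1 = a_1 − (-17/13)·u_0 = (18/13, -1, -1, -12/13).

u_1 = (18/13, -1, -1, -12/13)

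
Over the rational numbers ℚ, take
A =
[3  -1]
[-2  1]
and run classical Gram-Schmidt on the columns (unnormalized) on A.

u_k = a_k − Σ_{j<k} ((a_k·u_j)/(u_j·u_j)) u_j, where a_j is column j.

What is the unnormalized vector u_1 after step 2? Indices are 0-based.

u_1 = (2/13, 3/13)

Step 1: u_0 = a_0 = (3, -2).
Step 2: u_1 = a_1 − (-5/13)·u_0 = (2/13, 3/13).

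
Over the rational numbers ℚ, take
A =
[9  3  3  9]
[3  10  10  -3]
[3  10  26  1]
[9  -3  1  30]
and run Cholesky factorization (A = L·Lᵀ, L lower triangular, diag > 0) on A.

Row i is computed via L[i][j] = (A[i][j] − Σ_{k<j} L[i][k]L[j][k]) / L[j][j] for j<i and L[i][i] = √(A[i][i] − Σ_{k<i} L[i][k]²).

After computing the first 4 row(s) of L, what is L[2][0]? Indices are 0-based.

L[2][0] = 1

Step 1: L[0][0] = √(9) = 3.
  L[1][0] = (3) / L[0][0] = 1.
Step 2: L[1][1] = √(9) = 3.
  L[2][0] = (3) / L[0][0] = 1.
  L[2][1] = (9) / L[1][1] = 3.
Step 3: L[2][2] = √(16) = 4.
  L[3][0] = (9) / L[0][0] = 3.
  L[3][1] = (-6) / L[1][1] = -2.
  L[3][2] = (4) / L[2][2] = 1.
Step 4: L[3][3] = √(16) = 4.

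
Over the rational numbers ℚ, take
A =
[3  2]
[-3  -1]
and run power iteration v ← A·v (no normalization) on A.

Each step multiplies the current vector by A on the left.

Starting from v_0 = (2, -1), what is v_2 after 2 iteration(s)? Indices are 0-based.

v_0 = (2, -1).
v_1 = A·v_0 = (4, -5).
v_2 = A·v_1 = (2, -7).

v_2 = (2, -7)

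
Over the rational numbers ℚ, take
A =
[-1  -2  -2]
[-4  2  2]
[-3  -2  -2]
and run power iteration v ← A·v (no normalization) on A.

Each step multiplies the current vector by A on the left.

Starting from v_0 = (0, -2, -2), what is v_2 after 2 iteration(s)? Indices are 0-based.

v_2 = (-8, -32, -24)

v_0 = (0, -2, -2).
v_1 = A·v_0 = (8, -8, 8).
v_2 = A·v_1 = (-8, -32, -24).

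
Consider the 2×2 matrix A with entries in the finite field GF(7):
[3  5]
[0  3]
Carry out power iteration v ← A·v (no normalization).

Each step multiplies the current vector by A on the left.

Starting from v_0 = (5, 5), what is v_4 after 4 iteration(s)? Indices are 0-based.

v_0 = (5, 5).
v_1 = A·v_0 = (5, 1).
v_2 = A·v_1 = (6, 3).
v_3 = A·v_2 = (5, 2).
v_4 = A·v_3 = (4, 6).

v_4 = (4, 6)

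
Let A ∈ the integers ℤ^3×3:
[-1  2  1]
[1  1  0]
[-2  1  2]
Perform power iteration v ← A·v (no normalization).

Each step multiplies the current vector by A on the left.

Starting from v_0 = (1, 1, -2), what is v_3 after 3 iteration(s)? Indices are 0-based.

v_3 = (-4, 1, -11)

v_0 = (1, 1, -2).
v_1 = A·v_0 = (-1, 2, -5).
v_2 = A·v_1 = (0, 1, -6).
v_3 = A·v_2 = (-4, 1, -11).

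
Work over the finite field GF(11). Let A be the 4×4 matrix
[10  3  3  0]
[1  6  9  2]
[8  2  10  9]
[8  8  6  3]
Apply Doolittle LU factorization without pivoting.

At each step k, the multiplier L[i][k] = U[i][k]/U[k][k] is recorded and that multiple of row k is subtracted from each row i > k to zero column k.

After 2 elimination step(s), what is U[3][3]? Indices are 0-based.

[col 0] pivot 10
  R1 -= 10*R0 → (0, 9, 1, 2)  (L[1][0] := 10)
  R2 -= 3*R0 → (0, 4, 1, 9)  (L[2][0] := 3)
  R3 -= 3*R0 → (0, 10, 8, 3)  (L[3][0] := 3)
[col 1] pivot 9
  R2 -= 9*R1 → (0, 0, 3, 2)  (L[2][1] := 9)
  R3 -= 6*R1 → (0, 0, 2, 2)  (L[3][1] := 6)

U[3][3] = 2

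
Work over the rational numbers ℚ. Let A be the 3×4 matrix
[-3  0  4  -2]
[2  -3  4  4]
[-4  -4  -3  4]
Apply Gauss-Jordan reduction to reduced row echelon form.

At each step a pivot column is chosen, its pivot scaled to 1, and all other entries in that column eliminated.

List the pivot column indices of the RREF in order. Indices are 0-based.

pivot columns: 0, 1, 2

[1] R0 /= -3  ⇒  (1, 0, -4/3, 2/3)
     R1 -= 2·R0  ⇒  (0, -3, 20/3, 8/3)
     R2 -= -4·R0  ⇒  (0, -4, -25/3, 20/3)
[2] R1 /= -3  ⇒  (0, 1, -20/9, -8/9)
     R2 -= -4·R1  ⇒  (0, 0, -155/9, 28/9)
[3] R2 /= -155/9  ⇒  (0, 0, 1, -28/155)
     R0 -= -4/3·R2  ⇒  (1, 0, 0, 66/155)
     R1 -= -20/9·R2  ⇒  (0, 1, 0, -40/31)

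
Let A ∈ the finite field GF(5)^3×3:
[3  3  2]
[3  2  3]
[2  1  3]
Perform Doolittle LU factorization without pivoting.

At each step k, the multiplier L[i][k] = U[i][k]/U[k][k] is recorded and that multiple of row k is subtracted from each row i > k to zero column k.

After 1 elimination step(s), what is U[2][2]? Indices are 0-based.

k=0: U[0][0]=3
  eliminate (1,0): mult=1, new row 1: (0, 4, 1); set L[1][0]=1
  eliminate (2,0): mult=4, new row 2: (0, 4, 0); set L[2][0]=4

U[2][2] = 0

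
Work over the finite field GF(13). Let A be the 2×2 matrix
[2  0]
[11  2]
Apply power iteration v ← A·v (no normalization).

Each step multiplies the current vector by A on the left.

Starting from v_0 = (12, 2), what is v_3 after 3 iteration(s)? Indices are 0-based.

v_0 = (12, 2).
v_1 = A·v_0 = (11, 6).
v_2 = A·v_1 = (9, 3).
v_3 = A·v_2 = (5, 1).

v_3 = (5, 1)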